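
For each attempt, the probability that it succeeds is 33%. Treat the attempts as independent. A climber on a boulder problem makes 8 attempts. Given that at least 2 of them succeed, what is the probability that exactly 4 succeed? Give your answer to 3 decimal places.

0.209

X ~ Binomial(8, 0.33). Want P(X=4 | X≥2) = P(X=4) / P(X≥2).
P(X=4) = C(8,4)·0.33^4·0.67^4 = 0.16728
P(X≥2) = 1 − 0.04061 − 0.16000 = 0.79939
Ratio = 0.16728 / 0.79939 = 0.20926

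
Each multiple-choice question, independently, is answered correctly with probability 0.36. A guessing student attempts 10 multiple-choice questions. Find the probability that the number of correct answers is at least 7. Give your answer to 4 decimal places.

X ~ Binomial(10, 0.36); P(X ≥ 7) = Σ C(10,k) p^k (1−p)^(10−k) over k:
  k=7: C(10,7)·0.36^7·0.64^3 = 0.024651
  k=8: C(10,8)·0.36^8·0.64^2 = 0.005200
  k=9: C(10,9)·0.36^9·0.64^1 = 0.000650
  k=10: C(10,10)·0.36^10·0.64^0 = 0.000037
Total = 0.030538

0.0305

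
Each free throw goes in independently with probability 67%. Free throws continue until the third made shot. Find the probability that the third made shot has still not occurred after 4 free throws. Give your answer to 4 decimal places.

0.4015

Needing more than 4 free throws ⇔ fewer than 3 successes in the first 4. With X ~ Binomial(4, 0.67), P(Y > 4) = P(X ≤ 2).
  k=0: C(4,0)·0.67^0·0.33^4 = 0.011859
  k=1: C(4,1)·0.67^1·0.33^3 = 0.096311
  k=2: C(4,2)·0.67^2·0.33^2 = 0.293311
P(X ≤ 2) = 0.401482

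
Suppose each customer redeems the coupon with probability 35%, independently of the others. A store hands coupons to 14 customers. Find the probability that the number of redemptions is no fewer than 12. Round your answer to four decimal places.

X ~ Binomial(14, 0.35); P(X ≥ 12) = Σ C(14,k) p^k (1−p)^(14−k) over k:
  k=12: C(14,12)·0.35^12·0.65^2 = 0.000130
  k=13: C(14,13)·0.35^13·0.65^1 = 0.000011
  k=14: C(14,14)·0.35^14·0.65^0 = 0.000000
Total = 0.000141

0.0001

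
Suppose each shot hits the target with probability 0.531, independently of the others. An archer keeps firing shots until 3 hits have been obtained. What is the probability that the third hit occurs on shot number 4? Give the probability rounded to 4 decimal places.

0.2107

Y = trial on which the third success occurs; negative binomial, r=3, p=0.531.
P(Y=4) = C(3,2) · p^3 · (1−p)^1
= 3 · 0.14972 · 0.469 = 0.210658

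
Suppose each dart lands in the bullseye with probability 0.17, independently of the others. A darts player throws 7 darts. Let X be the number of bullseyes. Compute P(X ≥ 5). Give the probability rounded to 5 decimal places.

0.00220

X ~ Binomial(7, 0.17); P(X ≥ 5) = Σ C(7,k) p^k (1−p)^(7−k) over k:
  k=5: C(7,5)·0.17^5·0.83^2 = 0.0020541
  k=6: C(7,6)·0.17^6·0.83^1 = 0.0001402
  k=7: C(7,7)·0.17^7·0.83^0 = 0.0000041
Total = 0.0021984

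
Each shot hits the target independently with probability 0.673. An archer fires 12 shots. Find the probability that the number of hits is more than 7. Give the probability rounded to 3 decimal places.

X ~ Binomial(12, 0.673); P(X ≥ 8) = Σ C(12,k) p^k (1−p)^(12−k) over k:
  k=8: C(12,8)·0.673^8·0.327^4 = 0.23819
  k=9: C(12,9)·0.673^9·0.327^3 = 0.21787
  k=10: C(12,10)·0.673^10·0.327^2 = 0.13452
  k=11: C(12,11)·0.673^11·0.327^1 = 0.05034
  k=12: C(12,12)·0.673^12·0.327^0 = 0.00863
Total = 0.64955

0.650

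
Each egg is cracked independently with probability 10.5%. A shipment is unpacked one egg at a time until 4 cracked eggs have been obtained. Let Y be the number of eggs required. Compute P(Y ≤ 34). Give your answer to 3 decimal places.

0.485

Finishing within 34 eggs ⇔ at least 4 successes in the first 34. With X ~ Binomial(34, 0.105), P(Y ≤ 34) = 1 − P(X ≤ 3).
  k=0: C(34,0)·0.105^0·0.895^34 = 0.02301
  k=1: C(34,1)·0.105^1·0.895^33 = 0.09180
  k=2: C(34,2)·0.105^2·0.895^32 = 0.17770
  k=3: C(34,3)·0.105^3·0.895^31 = 0.22237
1 − 0.51488 = 0.48512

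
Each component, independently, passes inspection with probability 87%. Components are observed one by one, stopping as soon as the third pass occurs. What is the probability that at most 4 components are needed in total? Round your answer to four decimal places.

Finishing within 4 components ⇔ at least 3 successes in the first 4. With X ~ Binomial(4, 0.87), P(Y ≤ 4) = 1 − P(X ≤ 2).
  k=0: C(4,0)·0.87^0·0.13^4 = 0.000286
  k=1: C(4,1)·0.87^1·0.13^3 = 0.007646
  k=2: C(4,2)·0.87^2·0.13^2 = 0.076750
1 − 0.084681 = 0.915319

0.9153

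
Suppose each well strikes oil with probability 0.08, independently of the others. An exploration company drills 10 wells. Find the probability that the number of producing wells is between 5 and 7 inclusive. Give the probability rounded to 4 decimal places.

X ~ Binomial(10, 0.08); P(5 ≤ X ≤ 7) = Σ C(10,k) p^k (1−p)^(10−k) over k:
  k=5: C(10,5)·0.08^5·0.92^5 = 0.000544
  k=6: C(10,6)·0.08^6·0.92^4 = 0.000039
  k=7: C(10,7)·0.08^7·0.92^3 = 0.000002
Total = 0.000586

0.0006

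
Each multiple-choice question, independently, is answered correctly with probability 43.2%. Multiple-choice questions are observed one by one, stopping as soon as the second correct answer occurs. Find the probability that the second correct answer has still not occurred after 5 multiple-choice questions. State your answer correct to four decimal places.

0.2839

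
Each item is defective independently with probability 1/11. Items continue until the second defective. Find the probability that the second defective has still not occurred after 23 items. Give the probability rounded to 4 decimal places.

0.3685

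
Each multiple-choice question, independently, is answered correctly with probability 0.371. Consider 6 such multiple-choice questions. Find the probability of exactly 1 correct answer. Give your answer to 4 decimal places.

0.2192

X ~ Binomial(n=6, p=0.371).
P(X=1) = C(6,1) · p^1 · (1−p)^5
= 6 · 0.371 · 0.098459 = 0.219169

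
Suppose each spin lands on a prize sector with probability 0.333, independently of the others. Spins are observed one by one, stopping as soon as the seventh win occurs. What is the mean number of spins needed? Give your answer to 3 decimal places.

Y = total spins until the seventh success; negative binomial with r=7, p=0.333.
E[Y] = r / p = 7 / 0.333 = 21.02102

21.021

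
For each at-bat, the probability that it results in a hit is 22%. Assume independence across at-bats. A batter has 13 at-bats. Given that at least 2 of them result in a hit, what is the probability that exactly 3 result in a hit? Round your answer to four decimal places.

0.3113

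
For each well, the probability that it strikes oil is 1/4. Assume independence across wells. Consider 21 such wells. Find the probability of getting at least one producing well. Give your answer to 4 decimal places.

P(at least one) = 1 − P(none) = 1 − (1 − 0.25)^21
= 1 − 0.002378 = 0.997622

0.9976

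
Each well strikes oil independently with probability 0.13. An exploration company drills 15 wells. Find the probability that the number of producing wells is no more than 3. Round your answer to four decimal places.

X ~ Binomial(15, 0.13); P(X ≤ 3) = Σ C(15,k) p^k (1−p)^(15−k) over k:
  k=0: C(15,0)·0.13^0·0.87^15 = 0.123819
  k=1: C(15,1)·0.13^1·0.87^14 = 0.277526
  k=2: C(15,2)·0.13^2·0.87^13 = 0.290286
  k=3: C(15,3)·0.13^3·0.87^12 = 0.187963
Total = 0.879595

0.8796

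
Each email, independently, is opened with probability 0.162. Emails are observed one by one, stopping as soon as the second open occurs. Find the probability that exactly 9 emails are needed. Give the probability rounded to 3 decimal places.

Y = trial on which the second success occurs; negative binomial, r=2, p=0.162.
P(Y=9) = C(8,1) · p^2 · (1−p)^7
= 8 · 0.026244 · 0.29021 = 0.06093

0.061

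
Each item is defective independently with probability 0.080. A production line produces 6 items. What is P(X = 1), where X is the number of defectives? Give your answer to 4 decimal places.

X ~ Binomial(n=6, p=0.08).
P(X=1) = C(6,1) · p^1 · (1−p)^5
= 6 · 0.08 · 0.65908 = 0.316359

0.3164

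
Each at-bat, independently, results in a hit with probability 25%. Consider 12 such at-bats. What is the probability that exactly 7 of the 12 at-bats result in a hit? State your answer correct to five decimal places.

0.01147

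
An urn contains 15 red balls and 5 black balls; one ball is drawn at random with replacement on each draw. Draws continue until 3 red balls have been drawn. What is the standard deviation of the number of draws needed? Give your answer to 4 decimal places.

Y = total draws until the third success; negative binomial with r=3, p=0.75.
SD(Y) = √[r(1−p)/p²] = √(1.333333) = 1.154701

1.1547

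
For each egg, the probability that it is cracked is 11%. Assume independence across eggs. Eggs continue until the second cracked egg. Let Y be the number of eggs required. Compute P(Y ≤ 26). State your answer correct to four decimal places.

0.7964

Finishing within 26 eggs ⇔ at least 2 successes in the first 26. With X ~ Binomial(26, 0.11), P(Y ≤ 26) = 1 − P(X ≤ 1).
  k=0: C(26,0)·0.11^0·0.89^26 = 0.048321
  k=1: C(26,1)·0.11^1·0.89^25 = 0.155280
1 − 0.203602 = 0.796398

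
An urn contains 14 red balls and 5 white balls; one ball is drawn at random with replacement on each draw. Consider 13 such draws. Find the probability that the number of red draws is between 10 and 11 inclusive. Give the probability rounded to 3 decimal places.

0.434

X ~ Binomial(13, 0.736842); P(10 ≤ X ≤ 11) = Σ C(13,k) p^k (1−p)^(13−k) over k:
  k=10: C(13,10)·0.736842^10·0.263158^3 = 0.24590
  k=11: C(13,11)·0.736842^11·0.263158^2 = 0.18778
Total = 0.43368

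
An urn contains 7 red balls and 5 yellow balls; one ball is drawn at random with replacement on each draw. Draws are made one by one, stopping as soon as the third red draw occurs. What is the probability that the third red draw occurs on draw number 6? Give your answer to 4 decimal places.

Y = trial on which the third success occurs; negative binomial, r=3, p=0.583333.
P(Y=6) = C(5,2) · p^3 · (1−p)^3
= 10 · 0.1985 · 0.072338 = 0.143588

0.1436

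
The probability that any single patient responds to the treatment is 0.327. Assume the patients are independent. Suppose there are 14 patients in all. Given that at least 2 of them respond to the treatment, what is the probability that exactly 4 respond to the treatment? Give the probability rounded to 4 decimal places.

0.2250

X ~ Binomial(14, 0.327). Want P(X=4 | X≥2) = P(X=4) / P(X≥2).
P(X=4) = C(14,4)·0.327^4·0.673^10 = 0.218160
P(X≥2) = 1 − 0.003910 − 0.026599 = 0.969490
Ratio = 0.218160 / 0.969490 = 0.225026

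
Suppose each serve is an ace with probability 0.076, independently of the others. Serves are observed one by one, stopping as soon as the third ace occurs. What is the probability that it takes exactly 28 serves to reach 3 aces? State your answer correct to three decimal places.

0.021

Y = trial on which the third success occurs; negative binomial, r=3, p=0.076.
P(Y=28) = C(27,2) · p^3 · (1−p)^25
= 351 · 0.00043898 · 0.13861 = 0.02136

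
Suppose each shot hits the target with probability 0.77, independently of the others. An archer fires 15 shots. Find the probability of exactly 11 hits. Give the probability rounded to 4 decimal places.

0.2155

X ~ Binomial(n=15, p=0.77).
P(X=11) = C(15,11) · p^11 · (1−p)^4
= 1365 · 0.056415 · 0.0027984 = 0.215497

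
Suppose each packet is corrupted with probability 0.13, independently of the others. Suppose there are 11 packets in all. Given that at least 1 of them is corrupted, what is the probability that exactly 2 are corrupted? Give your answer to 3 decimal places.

X ~ Binomial(11, 0.13). Want P(X=2 | X≥1) = P(X=2) / P(X≥1).
P(X=2) = C(11,2)·0.13^2·0.87^9 = 0.26541
P(X≥1) = 1 − 0.21613 = 0.78387
Ratio = 0.26541 / 0.78387 = 0.33859

0.339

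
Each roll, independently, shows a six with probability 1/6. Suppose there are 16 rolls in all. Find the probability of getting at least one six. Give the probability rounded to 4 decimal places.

0.9459

P(at least one) = 1 − P(none) = 1 − (1 − 0.166667)^16
= 1 − 0.054088 = 0.945912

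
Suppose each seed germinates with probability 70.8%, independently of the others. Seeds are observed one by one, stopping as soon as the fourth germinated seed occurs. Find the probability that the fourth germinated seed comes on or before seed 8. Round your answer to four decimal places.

0.9480

Finishing within 8 seeds ⇔ at least 4 successes in the first 8. With X ~ Binomial(8, 0.708), P(Y ≤ 8) = 1 − P(X ≤ 3).
  k=0: C(8,0)·0.708^0·0.292^8 = 0.000053
  k=1: C(8,1)·0.708^1·0.292^7 = 0.001025
  k=2: C(8,2)·0.708^2·0.292^6 = 0.008700
  k=3: C(8,3)·0.708^3·0.292^5 = 0.042189
1 − 0.051967 = 0.948033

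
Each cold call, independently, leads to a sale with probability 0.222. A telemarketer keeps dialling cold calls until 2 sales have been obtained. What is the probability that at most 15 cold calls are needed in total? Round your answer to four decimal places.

0.8777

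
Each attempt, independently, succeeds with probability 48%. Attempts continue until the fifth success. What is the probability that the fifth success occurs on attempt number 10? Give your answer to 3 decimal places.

Y = trial on which the fifth success occurs; negative binomial, r=5, p=0.48.
P(Y=10) = C(9,4) · p^5 · (1−p)^5
= 126 · 0.02548 · 0.03802 = 0.12207

0.122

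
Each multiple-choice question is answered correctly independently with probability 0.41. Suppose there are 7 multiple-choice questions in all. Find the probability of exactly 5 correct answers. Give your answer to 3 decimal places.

0.085

X ~ Binomial(n=7, p=0.41).
P(X=5) = C(7,5) · p^5 · (1−p)^2
= 21 · 0.011586 · 0.3481 = 0.08469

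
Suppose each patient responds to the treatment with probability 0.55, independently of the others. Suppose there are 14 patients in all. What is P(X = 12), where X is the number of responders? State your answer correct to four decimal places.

X ~ Binomial(n=14, p=0.55).
P(X=12) = C(14,12) · p^12 · (1−p)^2
= 91 · 0.00076622 · 0.2025 = 0.014119

0.0141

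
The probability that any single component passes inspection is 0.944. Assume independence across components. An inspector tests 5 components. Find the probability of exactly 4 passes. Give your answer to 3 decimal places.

0.222

X ~ Binomial(n=5, p=0.944).
P(X=4) = C(5,4) · p^4 · (1−p)^1
= 5 · 0.79412 · 0.056 = 0.22235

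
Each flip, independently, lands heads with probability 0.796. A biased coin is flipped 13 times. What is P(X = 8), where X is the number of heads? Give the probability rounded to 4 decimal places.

X ~ Binomial(n=13, p=0.796).
P(X=8) = C(13,8) · p^8 · (1−p)^5
= 1287 · 0.16118 · 0.00035331 = 0.073288

0.0733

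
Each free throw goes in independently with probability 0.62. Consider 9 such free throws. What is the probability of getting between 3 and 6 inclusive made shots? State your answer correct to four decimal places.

X ~ Binomial(9, 0.62); P(3 ≤ X ≤ 6) = Σ C(9,k) p^k (1−p)^(9−k) over k:
  k=3: C(9,3)·0.62^3·0.38^6 = 0.060278
  k=4: C(9,4)·0.62^4·0.38^5 = 0.147521
  k=5: C(9,5)·0.62^5·0.38^4 = 0.240693
  k=6: C(9,6)·0.62^6·0.38^3 = 0.261806
Total = 0.710298

0.7103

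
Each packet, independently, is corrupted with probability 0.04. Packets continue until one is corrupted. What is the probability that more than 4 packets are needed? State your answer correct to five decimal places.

Y = number of packets to the first success; geometric, p = 0.04.
P(Y > 4) = P(first 4 all fail) = (1−p)^4 = 0.8493466

0.84935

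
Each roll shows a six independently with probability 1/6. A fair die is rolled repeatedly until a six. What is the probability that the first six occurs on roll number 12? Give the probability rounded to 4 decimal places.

0.0224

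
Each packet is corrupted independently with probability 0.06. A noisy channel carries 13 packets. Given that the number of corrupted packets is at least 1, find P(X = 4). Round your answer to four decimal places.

X ~ Binomial(13, 0.06). Want P(X=4 | X≥1) = P(X=4) / P(X≥1).
P(X=4) = C(13,4)·0.06^4·0.94^9 = 0.005310
P(X≥1) = 1 − 0.447365 = 0.552635
Ratio = 0.005310 / 0.552635 = 0.009608

0.0096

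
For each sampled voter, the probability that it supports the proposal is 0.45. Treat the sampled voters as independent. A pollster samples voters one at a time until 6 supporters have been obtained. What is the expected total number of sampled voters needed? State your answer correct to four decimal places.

Y = total sampled voters until the sixth success; negative binomial with r=6, p=0.45.
E[Y] = r / p = 6 / 0.45 = 13.333333

13.3333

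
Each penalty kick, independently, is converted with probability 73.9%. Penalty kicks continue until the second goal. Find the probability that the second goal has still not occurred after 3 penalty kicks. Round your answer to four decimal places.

Needing more than 3 penalty kicks ⇔ fewer than 2 successes in the first 3. With X ~ Binomial(3, 0.739), P(Y > 3) = P(X ≤ 1).
  k=0: C(3,0)·0.739^0·0.261^3 = 0.017780
  k=1: C(3,1)·0.739^1·0.261^2 = 0.151024
P(X ≤ 1) = 0.168804

0.1688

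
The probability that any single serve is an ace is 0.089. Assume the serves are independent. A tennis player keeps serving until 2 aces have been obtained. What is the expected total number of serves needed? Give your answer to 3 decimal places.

22.472

Y = total serves until the second success; negative binomial with r=2, p=0.089.
E[Y] = r / p = 2 / 0.089 = 22.47191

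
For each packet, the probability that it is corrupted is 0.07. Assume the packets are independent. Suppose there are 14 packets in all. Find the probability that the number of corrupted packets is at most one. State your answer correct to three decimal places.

0.744

X ~ Binomial(14, 0.07); P(X ≤ 1) = Σ C(14,k) p^k (1−p)^(14−k) over k:
  k=0: C(14,0)·0.07^0·0.93^14 = 0.36204
  k=1: C(14,1)·0.07^1·0.93^13 = 0.38151
Total = 0.74355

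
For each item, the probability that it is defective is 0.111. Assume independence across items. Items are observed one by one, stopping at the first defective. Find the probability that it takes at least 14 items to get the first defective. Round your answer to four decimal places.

0.2166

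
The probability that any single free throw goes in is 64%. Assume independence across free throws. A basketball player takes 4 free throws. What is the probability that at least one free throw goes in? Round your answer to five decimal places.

P(at least one) = 1 − P(none) = 1 − (1 − 0.64)^4
= 1 − 0.0167962 = 0.9832038

0.98320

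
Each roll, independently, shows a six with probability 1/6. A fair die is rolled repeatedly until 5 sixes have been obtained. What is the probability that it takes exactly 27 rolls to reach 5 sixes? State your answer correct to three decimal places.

Y = trial on which the fifth success occurs; negative binomial, r=5, p=0.166667.
P(Y=27) = C(26,4) · p^5 · (1−p)^22
= 14950 · 0.0001286 · 0.018114 = 0.03483

0.035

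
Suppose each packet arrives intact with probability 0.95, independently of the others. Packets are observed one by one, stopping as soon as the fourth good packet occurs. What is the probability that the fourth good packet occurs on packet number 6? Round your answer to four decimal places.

0.0204

Y = trial on which the fourth success occurs; negative binomial, r=4, p=0.95.
P(Y=6) = C(5,3) · p^4 · (1−p)^2
= 10 · 0.81451 · 0.0025 = 0.020363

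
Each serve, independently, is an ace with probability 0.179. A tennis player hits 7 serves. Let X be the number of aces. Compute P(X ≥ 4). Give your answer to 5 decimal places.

X ~ Binomial(7, 0.179); P(X ≥ 4) = Σ C(7,k) p^k (1−p)^(7−k) over k:
  k=4: C(7,4)·0.179^4·0.821^3 = 0.0198843
  k=5: C(7,5)·0.179^5·0.821^2 = 0.0026012
  k=6: C(7,6)·0.179^6·0.821^1 = 0.0001890
  k=7: C(7,7)·0.179^7·0.821^0 = 0.0000059
Total = 0.0226804

0.02268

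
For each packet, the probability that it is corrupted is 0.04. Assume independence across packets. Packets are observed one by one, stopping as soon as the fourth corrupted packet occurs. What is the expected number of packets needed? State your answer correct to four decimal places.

100.0000

Y = total packets until the fourth success; negative binomial with r=4, p=0.04.
E[Y] = r / p = 4 / 0.04 = 100.000000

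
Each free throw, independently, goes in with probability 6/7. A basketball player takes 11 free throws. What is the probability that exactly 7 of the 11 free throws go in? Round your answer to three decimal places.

X ~ Binomial(n=11, p=0.857143).
P(X=7) = C(11,7) · p^7 · (1−p)^4
= 330 · 0.33992 · 0.00041649 = 0.04672

0.047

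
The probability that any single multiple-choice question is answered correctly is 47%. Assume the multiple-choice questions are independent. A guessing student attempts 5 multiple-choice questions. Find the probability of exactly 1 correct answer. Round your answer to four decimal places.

0.1854

X ~ Binomial(n=5, p=0.47).
P(X=1) = C(5,1) · p^1 · (1−p)^4
= 5 · 0.47 · 0.078905 = 0.185426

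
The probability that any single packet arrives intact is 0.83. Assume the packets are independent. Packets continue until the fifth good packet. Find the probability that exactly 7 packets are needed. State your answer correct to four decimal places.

Y = trial on which the fifth success occurs; negative binomial, r=5, p=0.83.
P(Y=7) = C(6,4) · p^5 · (1−p)^2
= 15 · 0.3939 · 0.0289 = 0.170757

0.1708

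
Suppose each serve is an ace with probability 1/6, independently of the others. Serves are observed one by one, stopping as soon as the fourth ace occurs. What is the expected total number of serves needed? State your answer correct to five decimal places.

24.00000

Y = total serves until the fourth success; negative binomial with r=4, p=0.166667.
E[Y] = r / p = 4 / 0.166667 = 24.0000000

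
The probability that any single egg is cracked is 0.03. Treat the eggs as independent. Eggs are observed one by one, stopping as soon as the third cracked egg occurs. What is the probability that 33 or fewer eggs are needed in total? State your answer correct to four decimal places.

0.0756

Finishing within 33 eggs ⇔ at least 3 successes in the first 33. With X ~ Binomial(33, 0.03), P(Y ≤ 33) = 1 − P(X ≤ 2).
  k=0: C(33,0)·0.03^0·0.97^33 = 0.365988
  k=1: C(33,1)·0.03^1·0.97^32 = 0.373534
  k=2: C(33,2)·0.03^2·0.97^31 = 0.184842
1 − 0.924365 = 0.075635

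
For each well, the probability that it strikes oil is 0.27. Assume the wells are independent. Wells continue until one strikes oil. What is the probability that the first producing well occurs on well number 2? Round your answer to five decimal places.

0.19710

Geometric (trials to first success), p = 0.27.
P(Y = 2) = (1−p)^1 · p = 0.73 · 0.27 = 0.1971000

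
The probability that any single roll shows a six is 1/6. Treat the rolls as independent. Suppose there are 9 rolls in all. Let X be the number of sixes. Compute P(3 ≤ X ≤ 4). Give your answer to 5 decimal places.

0.16931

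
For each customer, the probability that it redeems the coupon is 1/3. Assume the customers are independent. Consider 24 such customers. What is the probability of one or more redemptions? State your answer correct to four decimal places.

0.9999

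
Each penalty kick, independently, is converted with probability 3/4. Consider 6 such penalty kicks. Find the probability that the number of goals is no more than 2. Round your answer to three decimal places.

0.038

X ~ Binomial(6, 0.75); P(X ≤ 2) = Σ C(6,k) p^k (1−p)^(6−k) over k:
  k=0: C(6,0)·0.75^0·0.25^6 = 0.00024
  k=1: C(6,1)·0.75^1·0.25^5 = 0.00439
  k=2: C(6,2)·0.75^2·0.25^4 = 0.03296
Total = 0.03760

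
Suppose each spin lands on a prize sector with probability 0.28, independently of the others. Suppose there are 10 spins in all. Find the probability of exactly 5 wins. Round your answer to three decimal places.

0.084

X ~ Binomial(n=10, p=0.28).
P(X=5) = C(10,5) · p^5 · (1−p)^5
= 252 · 0.001721 · 0.19349 = 0.08392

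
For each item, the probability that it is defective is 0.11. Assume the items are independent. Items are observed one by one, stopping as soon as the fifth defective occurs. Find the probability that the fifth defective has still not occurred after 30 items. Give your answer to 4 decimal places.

0.7705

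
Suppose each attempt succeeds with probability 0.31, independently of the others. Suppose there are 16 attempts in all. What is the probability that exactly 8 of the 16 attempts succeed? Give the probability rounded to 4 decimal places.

0.0564

X ~ Binomial(n=16, p=0.31).
P(X=8) = C(16,8) · p^8 · (1−p)^8
= 12870 · 8.5289e-05 · 0.05138 = 0.056398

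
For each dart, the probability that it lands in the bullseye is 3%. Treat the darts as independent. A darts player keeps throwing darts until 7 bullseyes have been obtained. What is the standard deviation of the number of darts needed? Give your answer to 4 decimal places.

Y = total darts until the seventh success; negative binomial with r=7, p=0.03.
SD(Y) = √[r(1−p)/p²] = √(7544.444444) = 86.858761

86.8588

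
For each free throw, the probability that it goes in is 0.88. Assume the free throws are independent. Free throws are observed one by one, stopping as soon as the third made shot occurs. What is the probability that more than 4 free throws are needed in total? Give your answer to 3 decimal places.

0.073

Needing more than 4 free throws ⇔ fewer than 3 successes in the first 4. With X ~ Binomial(4, 0.88), P(Y > 4) = P(X ≤ 2).
  k=0: C(4,0)·0.88^0·0.12^4 = 0.00021
  k=1: C(4,1)·0.88^1·0.12^3 = 0.00608
  k=2: C(4,2)·0.88^2·0.12^2 = 0.06691
P(X ≤ 2) = 0.07320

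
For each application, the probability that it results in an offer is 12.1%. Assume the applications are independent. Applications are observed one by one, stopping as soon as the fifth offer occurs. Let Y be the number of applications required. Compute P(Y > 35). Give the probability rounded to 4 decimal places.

Needing more than 35 applications ⇔ fewer than 5 successes in the first 35. With X ~ Binomial(35, 0.121), P(Y > 35) = P(X ≤ 4).
  k=0: C(35,0)·0.121^0·0.879^35 = 0.010955
  k=1: C(35,1)·0.121^1·0.879^34 = 0.052781
  k=2: C(35,2)·0.121^2·0.879^33 = 0.123515
  k=3: C(35,3)·0.121^3·0.879^32 = 0.187029
  k=4: C(35,4)·0.121^4·0.879^31 = 0.205966
P(X ≤ 4) = 0.580247

0.5802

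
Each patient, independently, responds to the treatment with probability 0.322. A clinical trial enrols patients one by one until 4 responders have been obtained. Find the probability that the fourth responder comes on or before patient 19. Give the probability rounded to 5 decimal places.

0.90530

Finishing within 19 patients ⇔ at least 4 successes in the first 19. With X ~ Binomial(19, 0.322), P(Y ≤ 19) = 1 − P(X ≤ 3).
  k=0: C(19,0)·0.322^0·0.678^19 = 0.0006214
  k=1: C(19,1)·0.322^1·0.678^18 = 0.0056072
  k=2: C(19,2)·0.322^2·0.678^17 = 0.0239669
  k=3: C(19,3)·0.322^3·0.678^16 = 0.0645010
1 − 0.0946965 = 0.9053035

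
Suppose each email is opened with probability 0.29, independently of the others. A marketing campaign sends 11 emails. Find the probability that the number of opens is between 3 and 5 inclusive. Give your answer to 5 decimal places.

0.59354

X ~ Binomial(11, 0.29); P(3 ≤ X ≤ 5) = Σ C(11,k) p^k (1−p)^(11−k) over k:
  k=3: C(11,3)·0.29^3·0.71^8 = 0.2598632
  k=4: C(11,4)·0.29^4·0.71^7 = 0.2122826
  k=5: C(11,5)·0.29^5·0.71^6 = 0.1213898
Total = 0.5935355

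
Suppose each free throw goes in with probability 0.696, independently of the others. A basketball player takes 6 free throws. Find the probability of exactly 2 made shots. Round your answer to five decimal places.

X ~ Binomial(n=6, p=0.696).
P(X=2) = C(6,2) · p^2 · (1−p)^4
= 15 · 0.48442 · 0.0085407 = 0.0620589

0.06206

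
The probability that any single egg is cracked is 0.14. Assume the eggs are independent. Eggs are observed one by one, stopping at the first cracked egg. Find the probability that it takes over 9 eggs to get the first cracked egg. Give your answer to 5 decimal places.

Y = number of eggs to the first success; geometric, p = 0.14.
P(Y > 9) = P(first 9 all fail) = (1−p)^9 = 0.2573274

0.25733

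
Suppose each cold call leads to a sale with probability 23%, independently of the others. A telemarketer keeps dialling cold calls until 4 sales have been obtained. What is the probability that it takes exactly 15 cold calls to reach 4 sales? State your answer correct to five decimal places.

0.05747

Y = trial on which the fourth success occurs; negative binomial, r=4, p=0.23.
P(Y=15) = C(14,3) · p^4 · (1−p)^11
= 364 · 0.0027984 · 0.056415 = 0.0574660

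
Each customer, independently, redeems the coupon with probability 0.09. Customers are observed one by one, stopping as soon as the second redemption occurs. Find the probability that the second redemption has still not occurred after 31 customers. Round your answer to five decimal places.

Needing more than 31 customers ⇔ fewer than 2 successes in the first 31. With X ~ Binomial(31, 0.09), P(Y > 31) = P(X ≤ 1).
  k=0: C(31,0)·0.09^0·0.91^31 = 0.0537382
  k=1: C(31,1)·0.09^1·0.91^30 = 0.1647578
P(X ≤ 1) = 0.2184960

0.21850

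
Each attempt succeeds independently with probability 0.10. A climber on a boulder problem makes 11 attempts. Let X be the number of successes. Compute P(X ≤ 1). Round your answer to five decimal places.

X ~ Binomial(11, 0.10); P(X ≤ 1) = Σ C(11,k) p^k (1−p)^(11−k) over k:
  k=0: C(11,0)·0.10^0·0.90^11 = 0.3138106
  k=1: C(11,1)·0.10^1·0.90^10 = 0.3835463
Total = 0.6973569

0.69736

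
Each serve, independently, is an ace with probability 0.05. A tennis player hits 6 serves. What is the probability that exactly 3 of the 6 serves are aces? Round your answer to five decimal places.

X ~ Binomial(n=6, p=0.05).
P(X=3) = C(6,3) · p^3 · (1−p)^3
= 20 · 0.000125 · 0.85737 = 0.0021434

0.00214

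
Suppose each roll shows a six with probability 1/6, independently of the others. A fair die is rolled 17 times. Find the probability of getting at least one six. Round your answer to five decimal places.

P(at least one) = 1 − P(none) = 1 − (1 − 0.166667)^17
= 1 − 0.0450732 = 0.9549268

0.95493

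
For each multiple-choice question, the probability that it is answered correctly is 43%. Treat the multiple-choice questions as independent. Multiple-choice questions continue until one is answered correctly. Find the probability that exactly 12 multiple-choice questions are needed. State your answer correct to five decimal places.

0.00089

Geometric (trials to first success), p = 0.43.
P(Y = 12) = (1−p)^11 · p = 0.0020636 · 0.43 = 0.0008873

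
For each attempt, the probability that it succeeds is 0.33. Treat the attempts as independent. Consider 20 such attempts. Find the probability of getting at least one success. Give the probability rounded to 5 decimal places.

0.99967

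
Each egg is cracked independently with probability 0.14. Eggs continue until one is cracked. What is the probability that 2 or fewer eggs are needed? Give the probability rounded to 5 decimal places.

Y = number of eggs to the first success; geometric, p = 0.14.
P(Y ≤ 2) = 1 − (1−p)^2 = 1 − 0.7396000 = 0.2604000

0.26040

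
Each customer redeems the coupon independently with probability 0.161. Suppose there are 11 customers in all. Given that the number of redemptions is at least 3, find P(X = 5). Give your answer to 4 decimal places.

X ~ Binomial(11, 0.161). Want P(X=5 | X≥3) = P(X=5) / P(X≥3).
P(X=5) = C(11,5)·0.161^5·0.839^6 = 0.017432
P(X≥3) = 1 − 0.145005 − 0.306082 − 0.293678 = 0.255235
Ratio = 0.017432 / 0.255235 = 0.068297

0.0683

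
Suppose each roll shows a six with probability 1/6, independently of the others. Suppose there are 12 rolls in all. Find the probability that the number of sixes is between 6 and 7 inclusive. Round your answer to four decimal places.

0.0078

X ~ Binomial(12, 0.166667); P(6 ≤ X ≤ 7) = Σ C(12,k) p^k (1−p)^(12−k) over k:
  k=6: C(12,6)·0.166667^6·0.833333^6 = 0.006632
  k=7: C(12,7)·0.166667^7·0.833333^5 = 0.001137
Total = 0.007769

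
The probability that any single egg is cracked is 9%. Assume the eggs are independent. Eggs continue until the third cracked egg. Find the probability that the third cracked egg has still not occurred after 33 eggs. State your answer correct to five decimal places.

0.41957

Needing more than 33 eggs ⇔ fewer than 3 successes in the first 33. With X ~ Binomial(33, 0.09), P(Y > 33) = P(X ≤ 2).
  k=0: C(33,0)·0.09^0·0.91^33 = 0.0445006
  k=1: C(33,1)·0.09^1·0.91^32 = 0.1452382
  k=2: C(33,2)·0.09^2·0.91^31 = 0.2298276
P(X ≤ 2) = 0.4195664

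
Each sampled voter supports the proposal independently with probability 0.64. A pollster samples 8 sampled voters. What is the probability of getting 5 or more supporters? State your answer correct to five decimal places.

X ~ Binomial(8, 0.64); P(X ≥ 5) = Σ C(8,k) p^k (1−p)^(8−k) over k:
  k=5: C(8,5)·0.64^5·0.36^3 = 0.2805404
  k=6: C(8,6)·0.64^6·0.36^2 = 0.2493692
  k=7: C(8,7)·0.64^7·0.36^1 = 0.1266637
  k=8: C(8,8)·0.64^8·0.36^0 = 0.0281475
Total = 0.6847209

0.68472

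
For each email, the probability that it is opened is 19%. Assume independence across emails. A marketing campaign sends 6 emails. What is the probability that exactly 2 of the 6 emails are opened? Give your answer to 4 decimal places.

X ~ Binomial(n=6, p=0.19).
P(X=2) = C(6,2) · p^2 · (1−p)^4
= 15 · 0.0361 · 0.43047 = 0.233098

0.2331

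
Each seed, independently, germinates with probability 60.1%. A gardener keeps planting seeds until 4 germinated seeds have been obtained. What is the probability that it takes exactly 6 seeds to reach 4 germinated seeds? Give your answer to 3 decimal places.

0.208

Y = trial on which the fourth success occurs; negative binomial, r=4, p=0.601.
P(Y=6) = C(5,3) · p^4 · (1−p)^2
= 10 · 0.13047 · 0.1592 = 0.20770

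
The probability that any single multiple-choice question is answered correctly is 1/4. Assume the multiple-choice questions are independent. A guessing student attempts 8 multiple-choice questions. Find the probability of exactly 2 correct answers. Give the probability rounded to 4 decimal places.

0.3115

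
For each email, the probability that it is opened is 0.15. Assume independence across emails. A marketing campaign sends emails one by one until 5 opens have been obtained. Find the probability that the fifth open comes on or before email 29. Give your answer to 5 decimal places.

0.44451

Finishing within 29 emails ⇔ at least 5 successes in the first 29. With X ~ Binomial(29, 0.15), P(Y ≤ 29) = 1 − P(X ≤ 4).
  k=0: C(29,0)·0.15^0·0.85^29 = 0.0089774
  k=1: C(29,1)·0.15^1·0.85^28 = 0.0459430
  k=2: C(29,2)·0.15^2·0.85^27 = 0.1135062
  k=3: C(29,3)·0.15^3·0.85^26 = 0.1802745
  k=4: C(29,4)·0.15^4·0.85^25 = 0.2067855
1 − 0.5554866 = 0.4445134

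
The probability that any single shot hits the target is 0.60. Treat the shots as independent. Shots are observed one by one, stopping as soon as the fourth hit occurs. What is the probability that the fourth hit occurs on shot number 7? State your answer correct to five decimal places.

Y = trial on which the fourth success occurs; negative binomial, r=4, p=0.60.
P(Y=7) = C(6,3) · p^4 · (1−p)^3
= 20 · 0.1296 · 0.064 = 0.1658880

0.16589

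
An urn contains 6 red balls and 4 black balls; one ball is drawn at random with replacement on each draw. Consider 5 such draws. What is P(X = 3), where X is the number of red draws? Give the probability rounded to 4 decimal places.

X ~ Binomial(n=5, p=0.60).
P(X=3) = C(5,3) · p^3 · (1−p)^2
= 10 · 0.216 · 0.16 = 0.345600

0.3456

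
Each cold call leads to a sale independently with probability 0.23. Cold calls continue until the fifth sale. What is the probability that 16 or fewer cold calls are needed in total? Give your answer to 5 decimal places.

0.29911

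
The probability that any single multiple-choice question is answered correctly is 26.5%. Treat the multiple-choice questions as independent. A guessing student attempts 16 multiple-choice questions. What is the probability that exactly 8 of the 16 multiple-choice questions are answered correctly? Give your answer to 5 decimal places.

0.02666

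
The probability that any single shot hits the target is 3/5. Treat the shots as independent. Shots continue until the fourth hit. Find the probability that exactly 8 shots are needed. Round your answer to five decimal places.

0.11612

Y = trial on which the fourth success occurs; negative binomial, r=4, p=0.60.
P(Y=8) = C(7,3) · p^4 · (1−p)^4
= 35 · 0.1296 · 0.0256 = 0.1161216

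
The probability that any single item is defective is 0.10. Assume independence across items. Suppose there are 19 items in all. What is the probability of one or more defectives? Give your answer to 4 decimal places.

0.8649

P(at least one) = 1 − P(none) = 1 − (1 − 0.10)^19
= 1 − 0.135085 = 0.864915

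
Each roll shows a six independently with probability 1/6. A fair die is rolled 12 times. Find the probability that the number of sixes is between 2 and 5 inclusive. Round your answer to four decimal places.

0.6107

X ~ Binomial(12, 0.166667); P(2 ≤ X ≤ 5) = Σ C(12,k) p^k (1−p)^(12−k) over k:
  k=2: C(12,2)·0.166667^2·0.833333^10 = 0.296094
  k=3: C(12,3)·0.166667^3·0.833333^9 = 0.197396
  k=4: C(12,4)·0.166667^4·0.833333^8 = 0.088828
  k=5: C(12,5)·0.166667^5·0.833333^7 = 0.028425
Total = 0.610742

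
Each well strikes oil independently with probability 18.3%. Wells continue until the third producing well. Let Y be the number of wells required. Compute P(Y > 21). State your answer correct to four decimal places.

0.2329

Needing more than 21 wells ⇔ fewer than 3 successes in the first 21. With X ~ Binomial(21, 0.183), P(Y > 21) = P(X ≤ 2).
  k=0: C(21,0)·0.183^0·0.817^21 = 0.014344
  k=1: C(21,1)·0.183^1·0.817^20 = 0.067470
  k=2: C(21,2)·0.183^2·0.817^19 = 0.151126
P(X ≤ 2) = 0.232940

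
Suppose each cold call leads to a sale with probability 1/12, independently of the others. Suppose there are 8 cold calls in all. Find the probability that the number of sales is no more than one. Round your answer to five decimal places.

X ~ Binomial(8, 0.083333); P(X ≤ 1) = Σ C(8,k) p^k (1−p)^(8−k) over k:
  k=0: C(8,0)·0.083333^0·0.916667^8 = 0.4985302
  k=1: C(8,1)·0.083333^1·0.916667^7 = 0.3625675
Total = 0.8610977

0.86110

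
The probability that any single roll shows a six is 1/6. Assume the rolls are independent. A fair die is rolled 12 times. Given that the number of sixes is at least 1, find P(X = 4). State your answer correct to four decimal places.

0.1000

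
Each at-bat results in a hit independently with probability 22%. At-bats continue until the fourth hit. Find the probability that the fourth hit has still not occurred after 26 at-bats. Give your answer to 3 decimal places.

0.145

Needing more than 26 at-bats ⇔ fewer than 4 successes in the first 26. With X ~ Binomial(26, 0.22), P(Y > 26) = P(X ≤ 3).
  k=0: C(26,0)·0.22^0·0.78^26 = 0.00156
  k=1: C(26,1)·0.22^1·0.78^25 = 0.01148
  k=2: C(26,2)·0.22^2·0.78^24 = 0.04046
  k=3: C(26,3)·0.22^3·0.78^23 = 0.09129
P(X ≤ 3) = 0.14479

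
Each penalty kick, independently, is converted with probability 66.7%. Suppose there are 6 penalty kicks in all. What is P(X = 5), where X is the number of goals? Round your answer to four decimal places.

X ~ Binomial(n=6, p=0.667).
P(X=5) = C(6,5) · p^5 · (1−p)^1
= 6 · 0.13202 · 0.333 = 0.263770

0.2638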